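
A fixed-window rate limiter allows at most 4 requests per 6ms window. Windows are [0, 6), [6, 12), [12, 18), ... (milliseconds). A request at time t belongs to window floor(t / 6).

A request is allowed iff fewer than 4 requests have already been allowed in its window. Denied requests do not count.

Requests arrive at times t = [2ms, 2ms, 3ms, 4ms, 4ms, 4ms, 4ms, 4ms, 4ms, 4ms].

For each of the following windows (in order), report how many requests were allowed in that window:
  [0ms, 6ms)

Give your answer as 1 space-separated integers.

Answer: 4

Derivation:
Processing requests:
  req#1 t=2ms (window 0): ALLOW
  req#2 t=2ms (window 0): ALLOW
  req#3 t=3ms (window 0): ALLOW
  req#4 t=4ms (window 0): ALLOW
  req#5 t=4ms (window 0): DENY
  req#6 t=4ms (window 0): DENY
  req#7 t=4ms (window 0): DENY
  req#8 t=4ms (window 0): DENY
  req#9 t=4ms (window 0): DENY
  req#10 t=4ms (window 0): DENY

Allowed counts by window: 4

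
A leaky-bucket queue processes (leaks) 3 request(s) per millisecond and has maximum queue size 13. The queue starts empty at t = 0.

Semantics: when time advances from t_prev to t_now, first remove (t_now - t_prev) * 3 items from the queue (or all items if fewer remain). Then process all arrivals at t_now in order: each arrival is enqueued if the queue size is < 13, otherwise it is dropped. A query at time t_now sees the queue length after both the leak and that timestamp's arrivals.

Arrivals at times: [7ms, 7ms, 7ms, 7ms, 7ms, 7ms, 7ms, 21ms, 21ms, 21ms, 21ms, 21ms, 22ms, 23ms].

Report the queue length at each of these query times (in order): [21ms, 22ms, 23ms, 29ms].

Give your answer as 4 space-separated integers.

Answer: 5 3 1 0

Derivation:
Queue lengths at query times:
  query t=21ms: backlog = 5
  query t=22ms: backlog = 3
  query t=23ms: backlog = 1
  query t=29ms: backlog = 0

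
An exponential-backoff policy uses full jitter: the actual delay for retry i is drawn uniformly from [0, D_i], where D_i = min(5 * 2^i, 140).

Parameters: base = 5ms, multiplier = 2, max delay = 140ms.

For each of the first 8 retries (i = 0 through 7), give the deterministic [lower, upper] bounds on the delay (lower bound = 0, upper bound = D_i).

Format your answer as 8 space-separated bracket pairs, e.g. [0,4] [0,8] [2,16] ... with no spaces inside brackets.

Computing bounds per retry:
  i=0: D_i=min(5*2^0,140)=5, bounds=[0,5]
  i=1: D_i=min(5*2^1,140)=10, bounds=[0,10]
  i=2: D_i=min(5*2^2,140)=20, bounds=[0,20]
  i=3: D_i=min(5*2^3,140)=40, bounds=[0,40]
  i=4: D_i=min(5*2^4,140)=80, bounds=[0,80]
  i=5: D_i=min(5*2^5,140)=140, bounds=[0,140]
  i=6: D_i=min(5*2^6,140)=140, bounds=[0,140]
  i=7: D_i=min(5*2^7,140)=140, bounds=[0,140]

Answer: [0,5] [0,10] [0,20] [0,40] [0,80] [0,140] [0,140] [0,140]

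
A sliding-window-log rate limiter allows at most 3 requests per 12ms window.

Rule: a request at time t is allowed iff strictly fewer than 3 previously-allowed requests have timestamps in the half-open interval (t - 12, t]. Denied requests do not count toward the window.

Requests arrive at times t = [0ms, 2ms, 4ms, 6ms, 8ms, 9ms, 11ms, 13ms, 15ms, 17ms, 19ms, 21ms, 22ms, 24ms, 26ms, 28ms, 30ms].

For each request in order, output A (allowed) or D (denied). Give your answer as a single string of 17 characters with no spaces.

Tracking allowed requests in the window:
  req#1 t=0ms: ALLOW
  req#2 t=2ms: ALLOW
  req#3 t=4ms: ALLOW
  req#4 t=6ms: DENY
  req#5 t=8ms: DENY
  req#6 t=9ms: DENY
  req#7 t=11ms: DENY
  req#8 t=13ms: ALLOW
  req#9 t=15ms: ALLOW
  req#10 t=17ms: ALLOW
  req#11 t=19ms: DENY
  req#12 t=21ms: DENY
  req#13 t=22ms: DENY
  req#14 t=24ms: DENY
  req#15 t=26ms: ALLOW
  req#16 t=28ms: ALLOW
  req#17 t=30ms: ALLOW

Answer: AAADDDDAAADDDDAAA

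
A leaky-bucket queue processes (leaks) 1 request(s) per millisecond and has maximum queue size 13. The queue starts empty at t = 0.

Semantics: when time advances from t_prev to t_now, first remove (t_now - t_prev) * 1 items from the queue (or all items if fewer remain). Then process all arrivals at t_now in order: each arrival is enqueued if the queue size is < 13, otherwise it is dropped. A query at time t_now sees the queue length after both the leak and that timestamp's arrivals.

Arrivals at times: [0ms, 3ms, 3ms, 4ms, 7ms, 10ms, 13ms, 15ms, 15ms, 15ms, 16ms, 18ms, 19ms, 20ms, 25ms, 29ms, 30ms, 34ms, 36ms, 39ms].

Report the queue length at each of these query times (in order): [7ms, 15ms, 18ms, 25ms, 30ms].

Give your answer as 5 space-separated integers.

Answer: 1 3 2 1 1

Derivation:
Queue lengths at query times:
  query t=7ms: backlog = 1
  query t=15ms: backlog = 3
  query t=18ms: backlog = 2
  query t=25ms: backlog = 1
  query t=30ms: backlog = 1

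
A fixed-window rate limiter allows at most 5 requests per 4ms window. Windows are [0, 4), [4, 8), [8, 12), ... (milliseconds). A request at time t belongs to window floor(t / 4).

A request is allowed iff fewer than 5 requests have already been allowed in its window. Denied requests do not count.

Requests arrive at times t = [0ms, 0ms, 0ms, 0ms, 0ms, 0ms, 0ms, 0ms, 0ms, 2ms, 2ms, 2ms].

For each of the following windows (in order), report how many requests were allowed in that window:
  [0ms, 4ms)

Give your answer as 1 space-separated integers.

Answer: 5

Derivation:
Processing requests:
  req#1 t=0ms (window 0): ALLOW
  req#2 t=0ms (window 0): ALLOW
  req#3 t=0ms (window 0): ALLOW
  req#4 t=0ms (window 0): ALLOW
  req#5 t=0ms (window 0): ALLOW
  req#6 t=0ms (window 0): DENY
  req#7 t=0ms (window 0): DENY
  req#8 t=0ms (window 0): DENY
  req#9 t=0ms (window 0): DENY
  req#10 t=2ms (window 0): DENY
  req#11 t=2ms (window 0): DENY
  req#12 t=2ms (window 0): DENY

Allowed counts by window: 5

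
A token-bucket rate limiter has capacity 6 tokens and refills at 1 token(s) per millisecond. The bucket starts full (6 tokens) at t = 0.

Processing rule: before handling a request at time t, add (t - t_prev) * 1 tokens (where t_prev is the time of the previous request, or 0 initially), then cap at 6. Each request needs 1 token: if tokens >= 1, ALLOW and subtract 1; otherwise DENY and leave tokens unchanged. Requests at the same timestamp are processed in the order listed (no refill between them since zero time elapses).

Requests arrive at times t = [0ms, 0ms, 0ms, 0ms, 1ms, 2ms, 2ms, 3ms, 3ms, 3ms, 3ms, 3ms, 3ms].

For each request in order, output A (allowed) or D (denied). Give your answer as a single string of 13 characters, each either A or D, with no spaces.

Answer: AAAAAAAAADDDD

Derivation:
Simulating step by step:
  req#1 t=0ms: ALLOW
  req#2 t=0ms: ALLOW
  req#3 t=0ms: ALLOW
  req#4 t=0ms: ALLOW
  req#5 t=1ms: ALLOW
  req#6 t=2ms: ALLOW
  req#7 t=2ms: ALLOW
  req#8 t=3ms: ALLOW
  req#9 t=3ms: ALLOW
  req#10 t=3ms: DENY
  req#11 t=3ms: DENY
  req#12 t=3ms: DENY
  req#13 t=3ms: DENY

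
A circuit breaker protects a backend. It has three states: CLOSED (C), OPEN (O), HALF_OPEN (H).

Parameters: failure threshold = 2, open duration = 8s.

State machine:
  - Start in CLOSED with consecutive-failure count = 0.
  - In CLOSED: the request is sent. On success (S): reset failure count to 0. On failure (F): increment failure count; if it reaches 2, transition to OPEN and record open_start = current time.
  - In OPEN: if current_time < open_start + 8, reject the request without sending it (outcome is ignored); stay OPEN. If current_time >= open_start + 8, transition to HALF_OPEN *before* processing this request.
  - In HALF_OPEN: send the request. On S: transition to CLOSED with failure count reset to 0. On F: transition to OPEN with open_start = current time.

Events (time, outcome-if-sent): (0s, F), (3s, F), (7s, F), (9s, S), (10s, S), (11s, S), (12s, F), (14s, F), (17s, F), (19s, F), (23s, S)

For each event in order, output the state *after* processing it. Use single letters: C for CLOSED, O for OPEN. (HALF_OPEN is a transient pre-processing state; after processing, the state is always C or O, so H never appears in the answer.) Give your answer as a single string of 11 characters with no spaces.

Answer: COOOOCCOOOC

Derivation:
State after each event:
  event#1 t=0s outcome=F: state=CLOSED
  event#2 t=3s outcome=F: state=OPEN
  event#3 t=7s outcome=F: state=OPEN
  event#4 t=9s outcome=S: state=OPEN
  event#5 t=10s outcome=S: state=OPEN
  event#6 t=11s outcome=S: state=CLOSED
  event#7 t=12s outcome=F: state=CLOSED
  event#8 t=14s outcome=F: state=OPEN
  event#9 t=17s outcome=F: state=OPEN
  event#10 t=19s outcome=F: state=OPEN
  event#11 t=23s outcome=S: state=CLOSED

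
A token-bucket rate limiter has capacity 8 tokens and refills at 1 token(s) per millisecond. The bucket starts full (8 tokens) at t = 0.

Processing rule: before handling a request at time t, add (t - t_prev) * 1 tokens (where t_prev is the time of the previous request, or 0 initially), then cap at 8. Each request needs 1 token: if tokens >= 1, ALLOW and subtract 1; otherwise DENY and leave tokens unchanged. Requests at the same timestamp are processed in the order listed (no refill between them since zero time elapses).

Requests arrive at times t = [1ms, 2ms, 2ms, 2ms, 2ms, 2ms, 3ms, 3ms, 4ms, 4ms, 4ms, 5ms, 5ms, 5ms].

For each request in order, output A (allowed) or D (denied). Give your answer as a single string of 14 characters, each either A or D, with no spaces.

Simulating step by step:
  req#1 t=1ms: ALLOW
  req#2 t=2ms: ALLOW
  req#3 t=2ms: ALLOW
  req#4 t=2ms: ALLOW
  req#5 t=2ms: ALLOW
  req#6 t=2ms: ALLOW
  req#7 t=3ms: ALLOW
  req#8 t=3ms: ALLOW
  req#9 t=4ms: ALLOW
  req#10 t=4ms: ALLOW
  req#11 t=4ms: ALLOW
  req#12 t=5ms: ALLOW
  req#13 t=5ms: DENY
  req#14 t=5ms: DENY

Answer: AAAAAAAAAAAADD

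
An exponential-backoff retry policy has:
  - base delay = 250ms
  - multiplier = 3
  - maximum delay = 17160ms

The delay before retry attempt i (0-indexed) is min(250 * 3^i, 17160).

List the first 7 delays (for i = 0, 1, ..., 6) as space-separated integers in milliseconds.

Answer: 250 750 2250 6750 17160 17160 17160

Derivation:
Computing each delay:
  i=0: min(250*3^0, 17160) = 250
  i=1: min(250*3^1, 17160) = 750
  i=2: min(250*3^2, 17160) = 2250
  i=3: min(250*3^3, 17160) = 6750
  i=4: min(250*3^4, 17160) = 17160
  i=5: min(250*3^5, 17160) = 17160
  i=6: min(250*3^6, 17160) = 17160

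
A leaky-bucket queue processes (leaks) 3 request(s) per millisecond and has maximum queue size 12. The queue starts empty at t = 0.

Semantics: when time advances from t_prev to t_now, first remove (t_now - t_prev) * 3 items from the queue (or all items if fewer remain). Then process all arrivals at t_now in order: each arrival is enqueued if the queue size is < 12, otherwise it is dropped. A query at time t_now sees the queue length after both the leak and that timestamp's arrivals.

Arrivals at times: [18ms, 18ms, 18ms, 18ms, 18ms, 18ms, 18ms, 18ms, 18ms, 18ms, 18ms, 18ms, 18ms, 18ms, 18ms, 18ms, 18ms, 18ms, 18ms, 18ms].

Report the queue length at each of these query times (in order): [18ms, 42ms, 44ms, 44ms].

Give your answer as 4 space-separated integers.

Queue lengths at query times:
  query t=18ms: backlog = 12
  query t=42ms: backlog = 0
  query t=44ms: backlog = 0
  query t=44ms: backlog = 0

Answer: 12 0 0 0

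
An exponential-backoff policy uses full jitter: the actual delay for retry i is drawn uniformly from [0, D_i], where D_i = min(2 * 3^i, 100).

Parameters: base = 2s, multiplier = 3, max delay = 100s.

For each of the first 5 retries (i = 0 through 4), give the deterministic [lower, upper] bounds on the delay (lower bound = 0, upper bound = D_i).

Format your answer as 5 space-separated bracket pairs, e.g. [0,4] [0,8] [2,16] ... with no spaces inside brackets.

Computing bounds per retry:
  i=0: D_i=min(2*3^0,100)=2, bounds=[0,2]
  i=1: D_i=min(2*3^1,100)=6, bounds=[0,6]
  i=2: D_i=min(2*3^2,100)=18, bounds=[0,18]
  i=3: D_i=min(2*3^3,100)=54, bounds=[0,54]
  i=4: D_i=min(2*3^4,100)=100, bounds=[0,100]

Answer: [0,2] [0,6] [0,18] [0,54] [0,100]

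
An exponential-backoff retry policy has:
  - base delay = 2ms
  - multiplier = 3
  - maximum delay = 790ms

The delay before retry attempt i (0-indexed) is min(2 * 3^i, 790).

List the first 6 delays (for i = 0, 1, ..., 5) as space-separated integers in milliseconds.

Answer: 2 6 18 54 162 486

Derivation:
Computing each delay:
  i=0: min(2*3^0, 790) = 2
  i=1: min(2*3^1, 790) = 6
  i=2: min(2*3^2, 790) = 18
  i=3: min(2*3^3, 790) = 54
  i=4: min(2*3^4, 790) = 162
  i=5: min(2*3^5, 790) = 486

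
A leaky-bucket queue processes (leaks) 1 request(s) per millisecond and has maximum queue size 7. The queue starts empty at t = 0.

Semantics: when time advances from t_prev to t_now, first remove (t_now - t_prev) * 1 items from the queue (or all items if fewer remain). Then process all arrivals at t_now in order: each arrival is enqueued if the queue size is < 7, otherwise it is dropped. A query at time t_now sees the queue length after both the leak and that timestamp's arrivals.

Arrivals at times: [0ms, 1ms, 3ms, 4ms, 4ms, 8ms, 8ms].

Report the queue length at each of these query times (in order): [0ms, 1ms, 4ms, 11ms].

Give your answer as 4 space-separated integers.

Queue lengths at query times:
  query t=0ms: backlog = 1
  query t=1ms: backlog = 1
  query t=4ms: backlog = 2
  query t=11ms: backlog = 0

Answer: 1 1 2 0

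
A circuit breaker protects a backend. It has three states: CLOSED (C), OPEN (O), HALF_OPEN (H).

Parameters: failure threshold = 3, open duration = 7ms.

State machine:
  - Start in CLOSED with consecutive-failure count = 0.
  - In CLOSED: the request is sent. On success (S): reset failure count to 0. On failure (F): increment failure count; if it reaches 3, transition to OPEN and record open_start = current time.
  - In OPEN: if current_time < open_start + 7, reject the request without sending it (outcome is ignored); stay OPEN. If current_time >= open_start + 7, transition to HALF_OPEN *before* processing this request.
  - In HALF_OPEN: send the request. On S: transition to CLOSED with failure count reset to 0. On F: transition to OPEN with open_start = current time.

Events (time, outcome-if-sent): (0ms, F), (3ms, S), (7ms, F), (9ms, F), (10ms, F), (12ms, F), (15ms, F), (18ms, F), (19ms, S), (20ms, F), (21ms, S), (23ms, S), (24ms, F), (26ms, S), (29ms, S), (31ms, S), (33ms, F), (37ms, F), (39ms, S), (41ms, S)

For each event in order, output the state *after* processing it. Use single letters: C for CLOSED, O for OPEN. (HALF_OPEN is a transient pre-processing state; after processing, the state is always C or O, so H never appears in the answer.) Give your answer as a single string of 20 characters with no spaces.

Answer: CCCCOOOOOOOOOCCCCCCC

Derivation:
State after each event:
  event#1 t=0ms outcome=F: state=CLOSED
  event#2 t=3ms outcome=S: state=CLOSED
  event#3 t=7ms outcome=F: state=CLOSED
  event#4 t=9ms outcome=F: state=CLOSED
  event#5 t=10ms outcome=F: state=OPEN
  event#6 t=12ms outcome=F: state=OPEN
  event#7 t=15ms outcome=F: state=OPEN
  event#8 t=18ms outcome=F: state=OPEN
  event#9 t=19ms outcome=S: state=OPEN
  event#10 t=20ms outcome=F: state=OPEN
  event#11 t=21ms outcome=S: state=OPEN
  event#12 t=23ms outcome=S: state=OPEN
  event#13 t=24ms outcome=F: state=OPEN
  event#14 t=26ms outcome=S: state=CLOSED
  event#15 t=29ms outcome=S: state=CLOSED
  event#16 t=31ms outcome=S: state=CLOSED
  event#17 t=33ms outcome=F: state=CLOSED
  event#18 t=37ms outcome=F: state=CLOSED
  event#19 t=39ms outcome=S: state=CLOSED
  event#20 t=41ms outcome=S: state=CLOSED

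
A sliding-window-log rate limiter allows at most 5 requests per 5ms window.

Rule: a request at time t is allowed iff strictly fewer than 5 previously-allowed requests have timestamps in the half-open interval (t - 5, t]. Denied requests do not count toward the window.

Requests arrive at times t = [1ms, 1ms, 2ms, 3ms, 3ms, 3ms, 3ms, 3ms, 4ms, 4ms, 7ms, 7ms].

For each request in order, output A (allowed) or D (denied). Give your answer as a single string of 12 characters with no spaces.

Answer: AAAAADDDDDAA

Derivation:
Tracking allowed requests in the window:
  req#1 t=1ms: ALLOW
  req#2 t=1ms: ALLOW
  req#3 t=2ms: ALLOW
  req#4 t=3ms: ALLOW
  req#5 t=3ms: ALLOW
  req#6 t=3ms: DENY
  req#7 t=3ms: DENY
  req#8 t=3ms: DENY
  req#9 t=4ms: DENY
  req#10 t=4ms: DENY
  req#11 t=7ms: ALLOW
  req#12 t=7ms: ALLOW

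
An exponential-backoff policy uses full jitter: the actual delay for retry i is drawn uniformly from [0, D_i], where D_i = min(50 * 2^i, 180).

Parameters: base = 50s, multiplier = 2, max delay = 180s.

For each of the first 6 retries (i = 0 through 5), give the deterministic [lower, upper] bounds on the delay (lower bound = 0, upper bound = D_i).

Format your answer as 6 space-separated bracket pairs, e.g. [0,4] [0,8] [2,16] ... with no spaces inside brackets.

Answer: [0,50] [0,100] [0,180] [0,180] [0,180] [0,180]

Derivation:
Computing bounds per retry:
  i=0: D_i=min(50*2^0,180)=50, bounds=[0,50]
  i=1: D_i=min(50*2^1,180)=100, bounds=[0,100]
  i=2: D_i=min(50*2^2,180)=180, bounds=[0,180]
  i=3: D_i=min(50*2^3,180)=180, bounds=[0,180]
  i=4: D_i=min(50*2^4,180)=180, bounds=[0,180]
  i=5: D_i=min(50*2^5,180)=180, bounds=[0,180]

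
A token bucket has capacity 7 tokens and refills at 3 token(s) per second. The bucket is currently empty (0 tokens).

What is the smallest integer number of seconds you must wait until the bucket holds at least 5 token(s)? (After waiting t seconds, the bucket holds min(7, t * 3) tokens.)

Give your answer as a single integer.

Need t * 3 >= 5, so t >= 5/3.
Smallest integer t = ceil(5/3) = 2.

Answer: 2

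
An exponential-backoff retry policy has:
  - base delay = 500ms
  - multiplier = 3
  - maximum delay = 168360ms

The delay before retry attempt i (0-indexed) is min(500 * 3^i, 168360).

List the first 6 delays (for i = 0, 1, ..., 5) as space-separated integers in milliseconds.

Computing each delay:
  i=0: min(500*3^0, 168360) = 500
  i=1: min(500*3^1, 168360) = 1500
  i=2: min(500*3^2, 168360) = 4500
  i=3: min(500*3^3, 168360) = 13500
  i=4: min(500*3^4, 168360) = 40500
  i=5: min(500*3^5, 168360) = 121500

Answer: 500 1500 4500 13500 40500 121500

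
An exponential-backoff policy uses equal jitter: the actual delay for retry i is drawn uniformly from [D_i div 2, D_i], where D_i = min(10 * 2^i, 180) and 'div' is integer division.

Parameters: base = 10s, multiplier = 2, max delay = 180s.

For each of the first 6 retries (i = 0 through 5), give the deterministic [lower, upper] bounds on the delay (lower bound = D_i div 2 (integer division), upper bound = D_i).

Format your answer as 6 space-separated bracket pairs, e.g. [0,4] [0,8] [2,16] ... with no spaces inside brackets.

Computing bounds per retry:
  i=0: D_i=min(10*2^0,180)=10, bounds=[5,10]
  i=1: D_i=min(10*2^1,180)=20, bounds=[10,20]
  i=2: D_i=min(10*2^2,180)=40, bounds=[20,40]
  i=3: D_i=min(10*2^3,180)=80, bounds=[40,80]
  i=4: D_i=min(10*2^4,180)=160, bounds=[80,160]
  i=5: D_i=min(10*2^5,180)=180, bounds=[90,180]

Answer: [5,10] [10,20] [20,40] [40,80] [80,160] [90,180]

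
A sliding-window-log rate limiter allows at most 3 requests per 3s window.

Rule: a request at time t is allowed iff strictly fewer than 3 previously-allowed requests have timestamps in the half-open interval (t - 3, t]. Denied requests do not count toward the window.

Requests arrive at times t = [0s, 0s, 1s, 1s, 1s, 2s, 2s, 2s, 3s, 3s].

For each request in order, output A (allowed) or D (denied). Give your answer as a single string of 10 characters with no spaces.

Answer: AAADDDDDAA

Derivation:
Tracking allowed requests in the window:
  req#1 t=0s: ALLOW
  req#2 t=0s: ALLOW
  req#3 t=1s: ALLOW
  req#4 t=1s: DENY
  req#5 t=1s: DENY
  req#6 t=2s: DENY
  req#7 t=2s: DENY
  req#8 t=2s: DENY
  req#9 t=3s: ALLOW
  req#10 t=3s: ALLOW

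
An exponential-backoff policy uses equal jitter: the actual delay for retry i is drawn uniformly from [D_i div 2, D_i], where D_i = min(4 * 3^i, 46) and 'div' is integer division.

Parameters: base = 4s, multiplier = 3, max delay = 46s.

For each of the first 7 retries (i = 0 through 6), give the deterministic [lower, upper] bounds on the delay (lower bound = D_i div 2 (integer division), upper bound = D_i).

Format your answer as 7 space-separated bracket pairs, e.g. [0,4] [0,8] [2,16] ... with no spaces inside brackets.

Answer: [2,4] [6,12] [18,36] [23,46] [23,46] [23,46] [23,46]

Derivation:
Computing bounds per retry:
  i=0: D_i=min(4*3^0,46)=4, bounds=[2,4]
  i=1: D_i=min(4*3^1,46)=12, bounds=[6,12]
  i=2: D_i=min(4*3^2,46)=36, bounds=[18,36]
  i=3: D_i=min(4*3^3,46)=46, bounds=[23,46]
  i=4: D_i=min(4*3^4,46)=46, bounds=[23,46]
  i=5: D_i=min(4*3^5,46)=46, bounds=[23,46]
  i=6: D_i=min(4*3^6,46)=46, bounds=[23,46]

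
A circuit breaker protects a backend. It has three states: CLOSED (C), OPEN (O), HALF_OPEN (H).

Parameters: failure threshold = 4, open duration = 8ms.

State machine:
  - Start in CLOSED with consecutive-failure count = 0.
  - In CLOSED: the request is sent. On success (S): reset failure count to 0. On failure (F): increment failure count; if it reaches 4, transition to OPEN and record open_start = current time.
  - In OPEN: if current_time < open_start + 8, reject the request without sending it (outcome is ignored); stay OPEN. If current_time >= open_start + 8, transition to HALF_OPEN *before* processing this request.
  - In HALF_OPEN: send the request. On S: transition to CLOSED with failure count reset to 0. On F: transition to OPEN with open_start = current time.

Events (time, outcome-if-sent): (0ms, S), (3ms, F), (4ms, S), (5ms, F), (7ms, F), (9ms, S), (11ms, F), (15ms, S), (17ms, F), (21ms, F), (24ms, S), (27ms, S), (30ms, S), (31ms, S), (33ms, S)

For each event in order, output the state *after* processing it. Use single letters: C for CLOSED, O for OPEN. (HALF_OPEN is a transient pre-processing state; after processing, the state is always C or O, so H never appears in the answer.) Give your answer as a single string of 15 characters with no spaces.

State after each event:
  event#1 t=0ms outcome=S: state=CLOSED
  event#2 t=3ms outcome=F: state=CLOSED
  event#3 t=4ms outcome=S: state=CLOSED
  event#4 t=5ms outcome=F: state=CLOSED
  event#5 t=7ms outcome=F: state=CLOSED
  event#6 t=9ms outcome=S: state=CLOSED
  event#7 t=11ms outcome=F: state=CLOSED
  event#8 t=15ms outcome=S: state=CLOSED
  event#9 t=17ms outcome=F: state=CLOSED
  event#10 t=21ms outcome=F: state=CLOSED
  event#11 t=24ms outcome=S: state=CLOSED
  event#12 t=27ms outcome=S: state=CLOSED
  event#13 t=30ms outcome=S: state=CLOSED
  event#14 t=31ms outcome=S: state=CLOSED
  event#15 t=33ms outcome=S: state=CLOSED

Answer: CCCCCCCCCCCCCCC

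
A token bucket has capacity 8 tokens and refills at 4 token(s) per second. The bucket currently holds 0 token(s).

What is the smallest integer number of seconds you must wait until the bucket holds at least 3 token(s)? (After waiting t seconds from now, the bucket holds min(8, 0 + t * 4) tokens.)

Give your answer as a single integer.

Need 0 + t * 4 >= 3, so t >= 3/4.
Smallest integer t = ceil(3/4) = 1.

Answer: 1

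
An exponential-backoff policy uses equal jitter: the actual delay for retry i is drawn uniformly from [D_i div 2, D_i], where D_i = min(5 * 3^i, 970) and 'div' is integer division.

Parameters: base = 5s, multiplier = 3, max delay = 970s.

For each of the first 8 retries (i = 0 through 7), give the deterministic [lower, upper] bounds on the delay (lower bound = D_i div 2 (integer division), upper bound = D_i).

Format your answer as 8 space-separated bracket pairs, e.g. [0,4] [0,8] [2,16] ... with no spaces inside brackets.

Computing bounds per retry:
  i=0: D_i=min(5*3^0,970)=5, bounds=[2,5]
  i=1: D_i=min(5*3^1,970)=15, bounds=[7,15]
  i=2: D_i=min(5*3^2,970)=45, bounds=[22,45]
  i=3: D_i=min(5*3^3,970)=135, bounds=[67,135]
  i=4: D_i=min(5*3^4,970)=405, bounds=[202,405]
  i=5: D_i=min(5*3^5,970)=970, bounds=[485,970]
  i=6: D_i=min(5*3^6,970)=970, bounds=[485,970]
  i=7: D_i=min(5*3^7,970)=970, bounds=[485,970]

Answer: [2,5] [7,15] [22,45] [67,135] [202,405] [485,970] [485,970] [485,970]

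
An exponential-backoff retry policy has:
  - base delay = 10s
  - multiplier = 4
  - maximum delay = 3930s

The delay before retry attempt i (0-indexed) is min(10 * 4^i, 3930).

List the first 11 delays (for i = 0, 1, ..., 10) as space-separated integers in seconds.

Computing each delay:
  i=0: min(10*4^0, 3930) = 10
  i=1: min(10*4^1, 3930) = 40
  i=2: min(10*4^2, 3930) = 160
  i=3: min(10*4^3, 3930) = 640
  i=4: min(10*4^4, 3930) = 2560
  i=5: min(10*4^5, 3930) = 3930
  i=6: min(10*4^6, 3930) = 3930
  i=7: min(10*4^7, 3930) = 3930
  i=8: min(10*4^8, 3930) = 3930
  i=9: min(10*4^9, 3930) = 3930
  i=10: min(10*4^10, 3930) = 3930

Answer: 10 40 160 640 2560 3930 3930 3930 3930 3930 3930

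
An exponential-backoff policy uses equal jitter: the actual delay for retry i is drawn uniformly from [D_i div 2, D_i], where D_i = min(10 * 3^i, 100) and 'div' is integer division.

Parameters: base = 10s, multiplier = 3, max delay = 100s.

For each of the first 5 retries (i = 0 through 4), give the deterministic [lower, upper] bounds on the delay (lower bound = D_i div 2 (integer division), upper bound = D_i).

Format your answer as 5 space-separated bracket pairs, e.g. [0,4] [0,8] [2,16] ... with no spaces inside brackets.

Answer: [5,10] [15,30] [45,90] [50,100] [50,100]

Derivation:
Computing bounds per retry:
  i=0: D_i=min(10*3^0,100)=10, bounds=[5,10]
  i=1: D_i=min(10*3^1,100)=30, bounds=[15,30]
  i=2: D_i=min(10*3^2,100)=90, bounds=[45,90]
  i=3: D_i=min(10*3^3,100)=100, bounds=[50,100]
  i=4: D_i=min(10*3^4,100)=100, bounds=[50,100]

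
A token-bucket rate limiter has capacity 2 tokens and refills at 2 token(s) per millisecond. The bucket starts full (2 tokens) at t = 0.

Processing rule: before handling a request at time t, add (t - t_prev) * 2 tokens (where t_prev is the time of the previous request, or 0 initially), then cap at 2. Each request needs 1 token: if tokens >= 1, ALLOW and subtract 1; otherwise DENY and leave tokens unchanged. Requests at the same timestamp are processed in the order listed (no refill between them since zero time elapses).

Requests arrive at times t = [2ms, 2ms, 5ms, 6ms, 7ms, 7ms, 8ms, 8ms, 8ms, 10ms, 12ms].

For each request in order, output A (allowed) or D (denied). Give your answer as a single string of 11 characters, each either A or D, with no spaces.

Simulating step by step:
  req#1 t=2ms: ALLOW
  req#2 t=2ms: ALLOW
  req#3 t=5ms: ALLOW
  req#4 t=6ms: ALLOW
  req#5 t=7ms: ALLOW
  req#6 t=7ms: ALLOW
  req#7 t=8ms: ALLOW
  req#8 t=8ms: ALLOW
  req#9 t=8ms: DENY
  req#10 t=10ms: ALLOW
  req#11 t=12ms: ALLOW

Answer: AAAAAAAADAA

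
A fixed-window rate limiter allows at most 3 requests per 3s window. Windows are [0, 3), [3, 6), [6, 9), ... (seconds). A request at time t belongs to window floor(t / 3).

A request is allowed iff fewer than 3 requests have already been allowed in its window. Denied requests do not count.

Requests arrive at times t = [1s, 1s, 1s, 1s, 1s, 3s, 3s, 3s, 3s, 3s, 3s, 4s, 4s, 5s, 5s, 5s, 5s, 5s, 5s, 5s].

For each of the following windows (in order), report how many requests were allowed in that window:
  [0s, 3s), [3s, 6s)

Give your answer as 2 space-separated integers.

Answer: 3 3

Derivation:
Processing requests:
  req#1 t=1s (window 0): ALLOW
  req#2 t=1s (window 0): ALLOW
  req#3 t=1s (window 0): ALLOW
  req#4 t=1s (window 0): DENY
  req#5 t=1s (window 0): DENY
  req#6 t=3s (window 1): ALLOW
  req#7 t=3s (window 1): ALLOW
  req#8 t=3s (window 1): ALLOW
  req#9 t=3s (window 1): DENY
  req#10 t=3s (window 1): DENY
  req#11 t=3s (window 1): DENY
  req#12 t=4s (window 1): DENY
  req#13 t=4s (window 1): DENY
  req#14 t=5s (window 1): DENY
  req#15 t=5s (window 1): DENY
  req#16 t=5s (window 1): DENY
  req#17 t=5s (window 1): DENY
  req#18 t=5s (window 1): DENY
  req#19 t=5s (window 1): DENY
  req#20 t=5s (window 1): DENY

Allowed counts by window: 3 3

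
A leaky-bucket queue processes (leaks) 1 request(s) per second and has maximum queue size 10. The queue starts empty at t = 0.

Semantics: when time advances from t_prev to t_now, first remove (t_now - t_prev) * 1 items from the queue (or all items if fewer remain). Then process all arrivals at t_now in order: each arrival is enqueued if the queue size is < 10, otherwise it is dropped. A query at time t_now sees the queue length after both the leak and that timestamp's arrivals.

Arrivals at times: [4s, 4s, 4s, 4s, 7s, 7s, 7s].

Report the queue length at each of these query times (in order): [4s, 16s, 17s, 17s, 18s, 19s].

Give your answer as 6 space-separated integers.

Answer: 4 0 0 0 0 0

Derivation:
Queue lengths at query times:
  query t=4s: backlog = 4
  query t=16s: backlog = 0
  query t=17s: backlog = 0
  query t=17s: backlog = 0
  query t=18s: backlog = 0
  query t=19s: backlog = 0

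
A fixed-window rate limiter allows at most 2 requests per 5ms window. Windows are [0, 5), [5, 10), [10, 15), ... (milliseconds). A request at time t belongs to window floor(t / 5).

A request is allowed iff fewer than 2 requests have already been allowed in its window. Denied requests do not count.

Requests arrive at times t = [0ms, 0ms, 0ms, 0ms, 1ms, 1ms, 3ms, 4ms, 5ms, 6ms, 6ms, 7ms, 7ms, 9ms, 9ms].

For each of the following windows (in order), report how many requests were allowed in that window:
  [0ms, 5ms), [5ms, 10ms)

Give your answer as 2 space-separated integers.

Processing requests:
  req#1 t=0ms (window 0): ALLOW
  req#2 t=0ms (window 0): ALLOW
  req#3 t=0ms (window 0): DENY
  req#4 t=0ms (window 0): DENY
  req#5 t=1ms (window 0): DENY
  req#6 t=1ms (window 0): DENY
  req#7 t=3ms (window 0): DENY
  req#8 t=4ms (window 0): DENY
  req#9 t=5ms (window 1): ALLOW
  req#10 t=6ms (window 1): ALLOW
  req#11 t=6ms (window 1): DENY
  req#12 t=7ms (window 1): DENY
  req#13 t=7ms (window 1): DENY
  req#14 t=9ms (window 1): DENY
  req#15 t=9ms (window 1): DENY

Allowed counts by window: 2 2

Answer: 2 2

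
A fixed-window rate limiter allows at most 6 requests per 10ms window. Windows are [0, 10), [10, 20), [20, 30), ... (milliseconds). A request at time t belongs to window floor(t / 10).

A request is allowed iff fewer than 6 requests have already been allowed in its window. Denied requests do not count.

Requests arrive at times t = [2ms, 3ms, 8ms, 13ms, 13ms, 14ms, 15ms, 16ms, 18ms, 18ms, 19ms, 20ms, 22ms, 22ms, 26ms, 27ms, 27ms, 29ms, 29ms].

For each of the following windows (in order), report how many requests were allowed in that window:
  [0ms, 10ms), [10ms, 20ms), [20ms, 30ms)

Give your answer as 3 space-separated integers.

Processing requests:
  req#1 t=2ms (window 0): ALLOW
  req#2 t=3ms (window 0): ALLOW
  req#3 t=8ms (window 0): ALLOW
  req#4 t=13ms (window 1): ALLOW
  req#5 t=13ms (window 1): ALLOW
  req#6 t=14ms (window 1): ALLOW
  req#7 t=15ms (window 1): ALLOW
  req#8 t=16ms (window 1): ALLOW
  req#9 t=18ms (window 1): ALLOW
  req#10 t=18ms (window 1): DENY
  req#11 t=19ms (window 1): DENY
  req#12 t=20ms (window 2): ALLOW
  req#13 t=22ms (window 2): ALLOW
  req#14 t=22ms (window 2): ALLOW
  req#15 t=26ms (window 2): ALLOW
  req#16 t=27ms (window 2): ALLOW
  req#17 t=27ms (window 2): ALLOW
  req#18 t=29ms (window 2): DENY
  req#19 t=29ms (window 2): DENY

Allowed counts by window: 3 6 6

Answer: 3 6 6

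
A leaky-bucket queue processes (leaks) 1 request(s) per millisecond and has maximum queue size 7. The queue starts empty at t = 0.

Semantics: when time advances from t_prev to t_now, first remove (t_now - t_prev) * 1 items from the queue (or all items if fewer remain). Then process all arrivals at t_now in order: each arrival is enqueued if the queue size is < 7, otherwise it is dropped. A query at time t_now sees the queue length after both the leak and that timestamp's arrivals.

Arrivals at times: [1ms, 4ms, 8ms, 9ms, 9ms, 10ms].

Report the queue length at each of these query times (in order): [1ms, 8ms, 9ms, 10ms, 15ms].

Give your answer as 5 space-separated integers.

Queue lengths at query times:
  query t=1ms: backlog = 1
  query t=8ms: backlog = 1
  query t=9ms: backlog = 2
  query t=10ms: backlog = 2
  query t=15ms: backlog = 0

Answer: 1 1 2 2 0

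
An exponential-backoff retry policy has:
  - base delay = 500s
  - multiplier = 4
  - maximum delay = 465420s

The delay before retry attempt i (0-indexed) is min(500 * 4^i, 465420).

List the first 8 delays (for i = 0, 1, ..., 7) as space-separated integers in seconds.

Computing each delay:
  i=0: min(500*4^0, 465420) = 500
  i=1: min(500*4^1, 465420) = 2000
  i=2: min(500*4^2, 465420) = 8000
  i=3: min(500*4^3, 465420) = 32000
  i=4: min(500*4^4, 465420) = 128000
  i=5: min(500*4^5, 465420) = 465420
  i=6: min(500*4^6, 465420) = 465420
  i=7: min(500*4^7, 465420) = 465420

Answer: 500 2000 8000 32000 128000 465420 465420 465420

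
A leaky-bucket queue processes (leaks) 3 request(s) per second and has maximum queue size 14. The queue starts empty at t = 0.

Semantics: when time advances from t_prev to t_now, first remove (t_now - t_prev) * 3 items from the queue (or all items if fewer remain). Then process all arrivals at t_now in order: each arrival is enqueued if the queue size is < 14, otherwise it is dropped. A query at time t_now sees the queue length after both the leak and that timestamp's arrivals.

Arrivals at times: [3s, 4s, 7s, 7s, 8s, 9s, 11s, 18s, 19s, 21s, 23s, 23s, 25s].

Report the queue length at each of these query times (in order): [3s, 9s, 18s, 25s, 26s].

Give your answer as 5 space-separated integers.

Answer: 1 1 1 1 0

Derivation:
Queue lengths at query times:
  query t=3s: backlog = 1
  query t=9s: backlog = 1
  query t=18s: backlog = 1
  query t=25s: backlog = 1
  query t=26s: backlog = 0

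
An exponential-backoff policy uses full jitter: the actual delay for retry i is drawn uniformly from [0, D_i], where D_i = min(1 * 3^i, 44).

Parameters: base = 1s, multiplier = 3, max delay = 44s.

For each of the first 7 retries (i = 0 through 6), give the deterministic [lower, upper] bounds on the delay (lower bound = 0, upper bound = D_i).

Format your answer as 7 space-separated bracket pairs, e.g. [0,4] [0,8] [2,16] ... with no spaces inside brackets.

Computing bounds per retry:
  i=0: D_i=min(1*3^0,44)=1, bounds=[0,1]
  i=1: D_i=min(1*3^1,44)=3, bounds=[0,3]
  i=2: D_i=min(1*3^2,44)=9, bounds=[0,9]
  i=3: D_i=min(1*3^3,44)=27, bounds=[0,27]
  i=4: D_i=min(1*3^4,44)=44, bounds=[0,44]
  i=5: D_i=min(1*3^5,44)=44, bounds=[0,44]
  i=6: D_i=min(1*3^6,44)=44, bounds=[0,44]

Answer: [0,1] [0,3] [0,9] [0,27] [0,44] [0,44] [0,44]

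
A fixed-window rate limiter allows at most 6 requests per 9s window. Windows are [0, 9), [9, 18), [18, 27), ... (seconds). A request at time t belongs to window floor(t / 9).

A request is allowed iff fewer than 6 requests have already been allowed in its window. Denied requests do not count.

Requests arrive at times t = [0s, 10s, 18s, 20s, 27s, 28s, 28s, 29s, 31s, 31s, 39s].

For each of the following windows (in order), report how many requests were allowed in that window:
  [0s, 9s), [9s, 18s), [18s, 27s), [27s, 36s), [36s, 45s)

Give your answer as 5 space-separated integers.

Processing requests:
  req#1 t=0s (window 0): ALLOW
  req#2 t=10s (window 1): ALLOW
  req#3 t=18s (window 2): ALLOW
  req#4 t=20s (window 2): ALLOW
  req#5 t=27s (window 3): ALLOW
  req#6 t=28s (window 3): ALLOW
  req#7 t=28s (window 3): ALLOW
  req#8 t=29s (window 3): ALLOW
  req#9 t=31s (window 3): ALLOW
  req#10 t=31s (window 3): ALLOW
  req#11 t=39s (window 4): ALLOW

Allowed counts by window: 1 1 2 6 1

Answer: 1 1 2 6 1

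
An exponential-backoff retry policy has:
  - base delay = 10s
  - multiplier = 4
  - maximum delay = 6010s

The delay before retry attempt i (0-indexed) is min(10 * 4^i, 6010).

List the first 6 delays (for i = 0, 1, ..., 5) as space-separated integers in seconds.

Answer: 10 40 160 640 2560 6010

Derivation:
Computing each delay:
  i=0: min(10*4^0, 6010) = 10
  i=1: min(10*4^1, 6010) = 40
  i=2: min(10*4^2, 6010) = 160
  i=3: min(10*4^3, 6010) = 640
  i=4: min(10*4^4, 6010) = 2560
  i=5: min(10*4^5, 6010) = 6010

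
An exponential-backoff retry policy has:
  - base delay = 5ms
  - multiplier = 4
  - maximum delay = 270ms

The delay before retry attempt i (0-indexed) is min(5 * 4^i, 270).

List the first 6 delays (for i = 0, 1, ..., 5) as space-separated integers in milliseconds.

Answer: 5 20 80 270 270 270

Derivation:
Computing each delay:
  i=0: min(5*4^0, 270) = 5
  i=1: min(5*4^1, 270) = 20
  i=2: min(5*4^2, 270) = 80
  i=3: min(5*4^3, 270) = 270
  i=4: min(5*4^4, 270) = 270
  i=5: min(5*4^5, 270) = 270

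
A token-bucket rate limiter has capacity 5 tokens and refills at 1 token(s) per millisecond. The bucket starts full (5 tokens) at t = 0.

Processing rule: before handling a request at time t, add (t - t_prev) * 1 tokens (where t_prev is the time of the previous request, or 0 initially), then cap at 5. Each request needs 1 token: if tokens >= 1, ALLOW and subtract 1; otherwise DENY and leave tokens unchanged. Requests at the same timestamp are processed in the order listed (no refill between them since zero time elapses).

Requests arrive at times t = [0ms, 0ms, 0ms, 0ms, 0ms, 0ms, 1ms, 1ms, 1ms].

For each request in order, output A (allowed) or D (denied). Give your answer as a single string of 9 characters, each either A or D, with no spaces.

Simulating step by step:
  req#1 t=0ms: ALLOW
  req#2 t=0ms: ALLOW
  req#3 t=0ms: ALLOW
  req#4 t=0ms: ALLOW
  req#5 t=0ms: ALLOW
  req#6 t=0ms: DENY
  req#7 t=1ms: ALLOW
  req#8 t=1ms: DENY
  req#9 t=1ms: DENY

Answer: AAAAADADD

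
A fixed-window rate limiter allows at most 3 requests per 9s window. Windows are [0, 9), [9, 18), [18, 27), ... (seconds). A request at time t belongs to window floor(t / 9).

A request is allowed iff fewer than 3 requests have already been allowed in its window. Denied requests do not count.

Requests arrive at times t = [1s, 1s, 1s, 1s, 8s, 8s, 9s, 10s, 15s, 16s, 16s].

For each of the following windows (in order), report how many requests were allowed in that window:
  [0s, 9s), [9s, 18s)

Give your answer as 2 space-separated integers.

Processing requests:
  req#1 t=1s (window 0): ALLOW
  req#2 t=1s (window 0): ALLOW
  req#3 t=1s (window 0): ALLOW
  req#4 t=1s (window 0): DENY
  req#5 t=8s (window 0): DENY
  req#6 t=8s (window 0): DENY
  req#7 t=9s (window 1): ALLOW
  req#8 t=10s (window 1): ALLOW
  req#9 t=15s (window 1): ALLOW
  req#10 t=16s (window 1): DENY
  req#11 t=16s (window 1): DENY

Allowed counts by window: 3 3

Answer: 3 3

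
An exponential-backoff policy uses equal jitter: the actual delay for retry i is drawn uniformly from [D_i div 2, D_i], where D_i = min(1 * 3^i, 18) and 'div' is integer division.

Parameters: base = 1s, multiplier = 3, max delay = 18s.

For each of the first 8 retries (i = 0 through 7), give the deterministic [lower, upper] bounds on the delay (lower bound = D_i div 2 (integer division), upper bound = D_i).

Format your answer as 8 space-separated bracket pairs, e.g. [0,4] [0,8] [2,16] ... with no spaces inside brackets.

Answer: [0,1] [1,3] [4,9] [9,18] [9,18] [9,18] [9,18] [9,18]

Derivation:
Computing bounds per retry:
  i=0: D_i=min(1*3^0,18)=1, bounds=[0,1]
  i=1: D_i=min(1*3^1,18)=3, bounds=[1,3]
  i=2: D_i=min(1*3^2,18)=9, bounds=[4,9]
  i=3: D_i=min(1*3^3,18)=18, bounds=[9,18]
  i=4: D_i=min(1*3^4,18)=18, bounds=[9,18]
  i=5: D_i=min(1*3^5,18)=18, bounds=[9,18]
  i=6: D_i=min(1*3^6,18)=18, bounds=[9,18]
  i=7: D_i=min(1*3^7,18)=18, bounds=[9,18]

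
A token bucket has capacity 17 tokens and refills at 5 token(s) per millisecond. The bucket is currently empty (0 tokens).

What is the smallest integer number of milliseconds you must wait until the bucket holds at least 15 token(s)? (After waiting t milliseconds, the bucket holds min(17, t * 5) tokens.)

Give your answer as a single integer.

Answer: 3

Derivation:
Need t * 5 >= 15, so t >= 15/5.
Smallest integer t = ceil(15/5) = 3.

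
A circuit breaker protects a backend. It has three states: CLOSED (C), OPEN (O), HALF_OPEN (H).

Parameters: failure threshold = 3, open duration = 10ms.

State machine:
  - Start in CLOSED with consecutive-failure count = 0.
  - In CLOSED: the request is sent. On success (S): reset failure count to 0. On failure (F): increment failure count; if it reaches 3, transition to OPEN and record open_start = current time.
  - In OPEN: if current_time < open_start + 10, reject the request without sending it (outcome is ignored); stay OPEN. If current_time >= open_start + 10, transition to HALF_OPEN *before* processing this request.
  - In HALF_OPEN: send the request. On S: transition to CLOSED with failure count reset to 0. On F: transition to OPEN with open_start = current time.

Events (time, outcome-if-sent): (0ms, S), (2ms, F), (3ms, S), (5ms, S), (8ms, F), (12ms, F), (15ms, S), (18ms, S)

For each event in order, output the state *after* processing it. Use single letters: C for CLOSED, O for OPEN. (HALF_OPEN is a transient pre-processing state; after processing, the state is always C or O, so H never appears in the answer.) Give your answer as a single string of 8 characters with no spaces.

State after each event:
  event#1 t=0ms outcome=S: state=CLOSED
  event#2 t=2ms outcome=F: state=CLOSED
  event#3 t=3ms outcome=S: state=CLOSED
  event#4 t=5ms outcome=S: state=CLOSED
  event#5 t=8ms outcome=F: state=CLOSED
  event#6 t=12ms outcome=F: state=CLOSED
  event#7 t=15ms outcome=S: state=CLOSED
  event#8 t=18ms outcome=S: state=CLOSED

Answer: CCCCCCCC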